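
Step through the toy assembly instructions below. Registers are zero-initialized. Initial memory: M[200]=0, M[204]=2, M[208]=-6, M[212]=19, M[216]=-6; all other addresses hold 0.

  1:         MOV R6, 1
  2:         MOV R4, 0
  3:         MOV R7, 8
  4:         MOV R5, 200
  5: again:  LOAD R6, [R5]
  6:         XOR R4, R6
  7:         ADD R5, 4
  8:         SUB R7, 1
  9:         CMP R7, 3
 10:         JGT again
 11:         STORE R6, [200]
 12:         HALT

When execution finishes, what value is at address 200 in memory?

-6

MOV R6, 1 → R6=1
MOV R4, 0 → R4=0
MOV R7, 8 → R7=8
MOV R5, 200 → R5=200
LOAD R6, [R5] → R6=M[200]=0
XOR R4, R6 → R4=0^0=0
ADD R5, 4 → R5=200+4=204
SUB R7, 1 → R7=8-1=7
CMP R7, 3  (cmp 7,3)
JGT again: taken
LOAD R6, [R5] → R6=M[204]=2
XOR R4, R6 → R4=0^2=2
ADD R5, 4 → R5=204+4=208
SUB R7, 1 → R7=7-1=6
CMP R7, 3  (cmp 6,3)
JGT again: taken
LOAD R6, [R5] → R6=M[208]=-6
XOR R4, R6 → R4=2^(-6)=-8
ADD R5, 4 → R5=208+4=212
SUB R7, 1 → R7=6-1=5
CMP R7, 3  (cmp 5,3)
JGT again: taken
LOAD R6, [R5] → R6=M[212]=19
XOR R4, R6 → R4=(-8)^19=-21
ADD R5, 4 → R5=212+4=216
SUB R7, 1 → R7=5-1=4
CMP R7, 3  (cmp 4,3)
JGT again: taken
LOAD R6, [R5] → R6=M[216]=-6
XOR R4, R6 → R4=(-21)^(-6)=17
ADD R5, 4 → R5=216+4=220
SUB R7, 1 → R7=4-1=3
CMP R7, 3  (cmp 3,3)
JGT again: not taken
STORE R6, [200] → M[200]=-6
halt.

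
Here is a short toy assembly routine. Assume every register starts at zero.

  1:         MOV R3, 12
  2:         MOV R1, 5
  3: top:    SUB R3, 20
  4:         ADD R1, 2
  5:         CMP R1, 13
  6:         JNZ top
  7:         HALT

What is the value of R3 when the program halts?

-68

after MOV R3, 12: R3=12
after MOV R1, 5: R1=5
after SUB R3, 20: R3=12-20=-8
after ADD R1, 2: R1=5+2=7
CMP R1, 13  (cmp 7,13)
JNZ top: taken
after SUB R3, 20: R3=(-8)-20=-28
after ADD R1, 2: R1=7+2=9
CMP R1, 13  (cmp 9,13)
JNZ top: taken
after SUB R3, 20: R3=(-28)-20=-48
after ADD R1, 2: R1=9+2=11
CMP R1, 13  (cmp 11,13)
JNZ top: taken
after SUB R3, 20: R3=(-48)-20=-68
after ADD R1, 2: R1=11+2=13
CMP R1, 13  (cmp 13,13)
JNZ top: not taken
halt.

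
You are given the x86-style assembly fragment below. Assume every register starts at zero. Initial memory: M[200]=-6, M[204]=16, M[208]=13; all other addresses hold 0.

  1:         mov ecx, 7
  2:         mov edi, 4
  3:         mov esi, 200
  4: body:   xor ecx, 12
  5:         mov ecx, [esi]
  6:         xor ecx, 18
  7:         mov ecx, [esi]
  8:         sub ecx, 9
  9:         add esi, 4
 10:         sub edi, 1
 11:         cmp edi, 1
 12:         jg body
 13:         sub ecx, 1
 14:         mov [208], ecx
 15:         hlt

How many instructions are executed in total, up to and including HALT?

after mov ecx, 7: ecx=7
after mov edi, 4: edi=4
after mov esi, 200: esi=200
after xor ecx, 12: ecx=7^12=11
after mov ecx, [esi]: ecx=M[200]=-6
after xor ecx, 18: ecx=(-6)^18=-24
after mov ecx, [esi]: ecx=M[200]=-6
after sub ecx, 9: ecx=(-6)-9=-15
after add esi, 4: esi=200+4=204
after sub edi, 1: edi=4-1=3
cmp edi, 1  (cmp 3,1)
jg body: taken
after xor ecx, 12: ecx=(-15)^12=-3
after mov ecx, [esi]: ecx=M[204]=16
after xor ecx, 18: ecx=16^18=2
after mov ecx, [esi]: ecx=M[204]=16
after sub ecx, 9: ecx=16-9=7
after add esi, 4: esi=204+4=208
after sub edi, 1: edi=3-1=2
cmp edi, 1  (cmp 2,1)
jg body: taken
after xor ecx, 12: ecx=7^12=11
after mov ecx, [esi]: ecx=M[208]=13
after xor ecx, 18: ecx=13^18=31
after mov ecx, [esi]: ecx=M[208]=13
after sub ecx, 9: ecx=13-9=4
after add esi, 4: esi=208+4=212
after sub edi, 1: edi=2-1=1
cmp edi, 1  (cmp 1,1)
jg body: not taken
after sub ecx, 1: ecx=4-1=3
mov [208], ecx → M[208]=3
halt.
Total executed instructions: 33.

33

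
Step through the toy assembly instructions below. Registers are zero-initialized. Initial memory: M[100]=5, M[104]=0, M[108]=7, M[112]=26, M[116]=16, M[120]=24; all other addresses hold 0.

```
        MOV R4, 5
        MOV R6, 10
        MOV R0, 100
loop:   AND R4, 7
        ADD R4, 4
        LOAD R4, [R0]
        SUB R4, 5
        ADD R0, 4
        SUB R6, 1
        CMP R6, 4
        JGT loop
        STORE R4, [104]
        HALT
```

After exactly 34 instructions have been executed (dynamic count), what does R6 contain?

6

R4=5
R6=10
R0=100
R4=5&7=5
R4=5+4=9
R4=M[100]=5
R4=5-5=0
R0=100+4=104
R6=10-1=9
CMP R6, 4  (cmp 9,4)
JGT loop: taken
R4=0&7=0
R4=0+4=4
R4=M[104]=0
R4=0-5=-5
R0=104+4=108
R6=9-1=8
CMP R6, 4  (cmp 8,4)
JGT loop: taken
R4=(-5)&7=3
R4=3+4=7
R4=M[108]=7
R4=7-5=2
R0=108+4=112
R6=8-1=7
CMP R6, 4  (cmp 7,4)
JGT loop: taken
R4=2&7=2
R4=2+4=6
R4=M[112]=26
R4=26-5=21
R0=112+4=116
R6=7-1=6
CMP R6, 4  (cmp 6,4)
After step 34: R6 = 6.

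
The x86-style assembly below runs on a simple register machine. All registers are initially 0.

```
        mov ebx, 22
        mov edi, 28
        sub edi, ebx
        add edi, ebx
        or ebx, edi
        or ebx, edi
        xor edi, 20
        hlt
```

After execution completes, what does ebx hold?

30

mov ebx, 22 → ebx=22
mov edi, 28 → edi=28
sub edi, ebx → edi=28-22=6
add edi, ebx → edi=6+22=28
or ebx, edi → ebx=22|28=30
or ebx, edi → ebx=30|28=30
xor edi, 20 → edi=28^20=8
halt.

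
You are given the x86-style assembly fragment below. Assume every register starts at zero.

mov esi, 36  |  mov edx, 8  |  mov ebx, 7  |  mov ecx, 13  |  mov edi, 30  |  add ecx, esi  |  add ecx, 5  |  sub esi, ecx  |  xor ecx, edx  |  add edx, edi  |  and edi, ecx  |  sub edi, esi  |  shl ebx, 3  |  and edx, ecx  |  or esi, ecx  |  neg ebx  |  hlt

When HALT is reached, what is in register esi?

-2

after mov esi, 36: esi=36
after mov edx, 8: edx=8
after mov ebx, 7: ebx=7
after mov ecx, 13: ecx=13
after mov edi, 30: edi=30
after add ecx, esi: ecx=13+36=49
after add ecx, 5: ecx=49+5=54
after sub esi, ecx: esi=36-54=-18
after xor ecx, edx: ecx=54^8=62
after add edx, edi: edx=8+30=38
after and edi, ecx: edi=30&62=30
after sub edi, esi: edi=30-(-18)=48
after shl ebx, 3: ebx=7<<3=56
after and edx, ecx: edx=38&62=38
after or esi, ecx: esi=(-18)|62=-2
after neg ebx: ebx=-(56)=-56
halt.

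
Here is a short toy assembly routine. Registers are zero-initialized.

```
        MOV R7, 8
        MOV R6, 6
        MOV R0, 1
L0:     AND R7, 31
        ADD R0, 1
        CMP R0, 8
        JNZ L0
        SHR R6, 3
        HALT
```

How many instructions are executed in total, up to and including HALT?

33

after MOV R7, 8: R7=8
after MOV R6, 6: R6=6
after MOV R0, 1: R0=1
after AND R7, 31: R7=8&31=8
after ADD R0, 1: R0=1+1=2
CMP R0, 8  (cmp 2,8)
JNZ L0: taken
after AND R7, 31: R7=8&31=8
after ADD R0, 1: R0=2+1=3
CMP R0, 8  (cmp 3,8)
JNZ L0: taken
after AND R7, 31: R7=8&31=8
after ADD R0, 1: R0=3+1=4
CMP R0, 8  (cmp 4,8)
JNZ L0: taken
after AND R7, 31: R7=8&31=8
after ADD R0, 1: R0=4+1=5
CMP R0, 8  (cmp 5,8)
JNZ L0: taken
after AND R7, 31: R7=8&31=8
after ADD R0, 1: R0=5+1=6
CMP R0, 8  (cmp 6,8)
JNZ L0: taken
after AND R7, 31: R7=8&31=8
after ADD R0, 1: R0=6+1=7
CMP R0, 8  (cmp 7,8)
JNZ L0: taken
after AND R7, 31: R7=8&31=8
after ADD R0, 1: R0=7+1=8
CMP R0, 8  (cmp 8,8)
JNZ L0: not taken
after SHR R6, 3: R6=6>>3=0
halt.
Total executed instructions: 33.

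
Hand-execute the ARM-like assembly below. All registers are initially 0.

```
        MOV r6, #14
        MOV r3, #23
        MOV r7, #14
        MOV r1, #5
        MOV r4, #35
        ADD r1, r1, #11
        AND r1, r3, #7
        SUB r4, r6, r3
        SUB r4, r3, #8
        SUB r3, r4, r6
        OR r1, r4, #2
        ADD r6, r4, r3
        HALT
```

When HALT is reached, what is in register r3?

1

after MOV r6, #14: r6=14
after MOV r3, #23: r3=23
after MOV r7, #14: r7=14
after MOV r1, #5: r1=5
after MOV r4, #35: r4=35
after ADD r1, r1, #11: r1=5+11=16
after AND r1, r3, #7: r1=23&7=7
after SUB r4, r6, r3: r4=14-23=-9
after SUB r4, r3, #8: r4=23-8=15
after SUB r3, r4, r6: r3=15-14=1
after OR r1, r4, #2: r1=15|2=15
after ADD r6, r4, r3: r6=15+1=16
halt.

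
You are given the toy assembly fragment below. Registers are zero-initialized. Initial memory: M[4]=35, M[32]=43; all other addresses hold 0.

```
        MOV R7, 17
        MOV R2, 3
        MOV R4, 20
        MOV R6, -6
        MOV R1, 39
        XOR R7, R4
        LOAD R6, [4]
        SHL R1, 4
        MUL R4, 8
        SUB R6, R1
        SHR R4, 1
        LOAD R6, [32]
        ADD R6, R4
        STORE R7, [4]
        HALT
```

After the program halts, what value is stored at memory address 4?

5

R7=17
R2=3
R4=20
R6=-6
R1=39
R7=17^20=5
R6=M[4]=35
R1=39<<4=624
R4=20*8=160
R6=35-624=-589
R4=160>>1=80
R6=M[32]=43
R6=43+80=123
STORE R7, [4] → M[4]=5
halt.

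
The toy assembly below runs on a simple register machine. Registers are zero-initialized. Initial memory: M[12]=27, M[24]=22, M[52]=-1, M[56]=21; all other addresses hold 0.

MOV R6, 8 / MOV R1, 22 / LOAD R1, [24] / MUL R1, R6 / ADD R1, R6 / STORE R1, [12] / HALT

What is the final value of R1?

after MOV R6, 8: R6=8
after MOV R1, 22: R1=22
after LOAD R1, [24]: R1=M[24]=22
after MUL R1, R6: R1=22*8=176
after ADD R1, R6: R1=176+8=184
STORE R1, [12] → M[12]=184
halt.

184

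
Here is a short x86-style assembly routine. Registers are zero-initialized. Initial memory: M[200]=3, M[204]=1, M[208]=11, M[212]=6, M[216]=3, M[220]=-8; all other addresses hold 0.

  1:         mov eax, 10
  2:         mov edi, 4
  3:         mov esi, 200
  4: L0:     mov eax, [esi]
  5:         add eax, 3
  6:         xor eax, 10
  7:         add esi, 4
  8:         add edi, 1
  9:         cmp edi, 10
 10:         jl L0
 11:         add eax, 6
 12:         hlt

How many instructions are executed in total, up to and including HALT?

mov eax, 10 → eax=10
mov edi, 4 → edi=4
mov esi, 200 → esi=200
mov eax, [esi] → eax=M[200]=3
add eax, 3 → eax=3+3=6
xor eax, 10 → eax=6^10=12
add esi, 4 → esi=200+4=204
add edi, 1 → edi=4+1=5
cmp edi, 10  (cmp 5,10)
jl L0: taken
mov eax, [esi] → eax=M[204]=1
add eax, 3 → eax=1+3=4
xor eax, 10 → eax=4^10=14
add esi, 4 → esi=204+4=208
add edi, 1 → edi=5+1=6
cmp edi, 10  (cmp 6,10)
jl L0: taken
mov eax, [esi] → eax=M[208]=11
add eax, 3 → eax=11+3=14
xor eax, 10 → eax=14^10=4
add esi, 4 → esi=208+4=212
add edi, 1 → edi=6+1=7
cmp edi, 10  (cmp 7,10)
jl L0: taken
mov eax, [esi] → eax=M[212]=6
add eax, 3 → eax=6+3=9
xor eax, 10 → eax=9^10=3
add esi, 4 → esi=212+4=216
add edi, 1 → edi=7+1=8
cmp edi, 10  (cmp 8,10)
jl L0: taken
mov eax, [esi] → eax=M[216]=3
add eax, 3 → eax=3+3=6
xor eax, 10 → eax=6^10=12
add esi, 4 → esi=216+4=220
add edi, 1 → edi=8+1=9
cmp edi, 10  (cmp 9,10)
jl L0: taken
mov eax, [esi] → eax=M[220]=-8
add eax, 3 → eax=(-8)+3=-5
xor eax, 10 → eax=(-5)^10=-15
add esi, 4 → esi=220+4=224
add edi, 1 → edi=9+1=10
cmp edi, 10  (cmp 10,10)
jl L0: not taken
add eax, 6 → eax=(-15)+6=-9
halt.
Total executed instructions: 47.

47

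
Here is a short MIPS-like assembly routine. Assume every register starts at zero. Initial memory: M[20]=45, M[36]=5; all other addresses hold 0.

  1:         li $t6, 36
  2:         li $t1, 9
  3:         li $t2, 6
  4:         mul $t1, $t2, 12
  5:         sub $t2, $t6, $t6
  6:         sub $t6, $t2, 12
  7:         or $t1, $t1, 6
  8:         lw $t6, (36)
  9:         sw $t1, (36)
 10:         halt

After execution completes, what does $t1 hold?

li $t6, 36 → $t6=36
li $t1, 9 → $t1=9
li $t2, 6 → $t2=6
mul $t1, $t2, 12 → $t1=6*12=72
sub $t2, $t6, $t6 → $t2=36-36=0
sub $t6, $t2, 12 → $t6=0-12=-12
or $t1, $t1, 6 → $t1=72|6=78
lw $t6, (36) → $t6=M[36]=5
sw $t1, (36) → M[36]=78
halt.

78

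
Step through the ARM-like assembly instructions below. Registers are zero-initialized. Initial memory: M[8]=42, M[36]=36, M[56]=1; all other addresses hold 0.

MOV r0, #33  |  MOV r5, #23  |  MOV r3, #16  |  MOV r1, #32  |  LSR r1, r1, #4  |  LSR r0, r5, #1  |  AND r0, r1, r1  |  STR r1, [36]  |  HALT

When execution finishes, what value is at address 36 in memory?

after MOV r0, #33: r0=33
after MOV r5, #23: r5=23
after MOV r3, #16: r3=16
after MOV r1, #32: r1=32
after LSR r1, r1, #4: r1=32>>4=2
after LSR r0, r5, #1: r0=23>>1=11
after AND r0, r1, r1: r0=2&2=2
STR r1, [36] → M[36]=2
halt.

2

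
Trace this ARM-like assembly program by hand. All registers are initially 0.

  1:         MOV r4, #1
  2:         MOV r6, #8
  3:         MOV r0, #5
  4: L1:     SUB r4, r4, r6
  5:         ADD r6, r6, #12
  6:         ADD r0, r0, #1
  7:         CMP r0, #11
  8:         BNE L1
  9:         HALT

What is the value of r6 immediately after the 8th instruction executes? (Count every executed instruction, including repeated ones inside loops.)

20

r4=1
r6=8
r0=5
r4=1-8=-7
r6=8+12=20
r0=5+1=6
CMP r0, #11  (cmp 6,11)
BNE L1: taken
After step 8: r6 = 20.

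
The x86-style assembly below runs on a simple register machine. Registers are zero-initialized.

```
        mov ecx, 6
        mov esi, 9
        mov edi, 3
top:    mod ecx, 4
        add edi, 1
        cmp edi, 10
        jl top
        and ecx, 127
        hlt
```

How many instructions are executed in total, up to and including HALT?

after mov ecx, 6: ecx=6
after mov esi, 9: esi=9
after mov edi, 3: edi=3
after mod ecx, 4: ecx=6%4=2
after add edi, 1: edi=3+1=4
cmp edi, 10  (cmp 4,10)
jl top: taken
after mod ecx, 4: ecx=2%4=2
after add edi, 1: edi=4+1=5
cmp edi, 10  (cmp 5,10)
jl top: taken
after mod ecx, 4: ecx=2%4=2
after add edi, 1: edi=5+1=6
cmp edi, 10  (cmp 6,10)
jl top: taken
after mod ecx, 4: ecx=2%4=2
after add edi, 1: edi=6+1=7
cmp edi, 10  (cmp 7,10)
jl top: taken
after mod ecx, 4: ecx=2%4=2
after add edi, 1: edi=7+1=8
cmp edi, 10  (cmp 8,10)
jl top: taken
after mod ecx, 4: ecx=2%4=2
after add edi, 1: edi=8+1=9
cmp edi, 10  (cmp 9,10)
jl top: taken
after mod ecx, 4: ecx=2%4=2
after add edi, 1: edi=9+1=10
cmp edi, 10  (cmp 10,10)
jl top: not taken
after and ecx, 127: ecx=2&127=2
halt.
Total executed instructions: 33.

33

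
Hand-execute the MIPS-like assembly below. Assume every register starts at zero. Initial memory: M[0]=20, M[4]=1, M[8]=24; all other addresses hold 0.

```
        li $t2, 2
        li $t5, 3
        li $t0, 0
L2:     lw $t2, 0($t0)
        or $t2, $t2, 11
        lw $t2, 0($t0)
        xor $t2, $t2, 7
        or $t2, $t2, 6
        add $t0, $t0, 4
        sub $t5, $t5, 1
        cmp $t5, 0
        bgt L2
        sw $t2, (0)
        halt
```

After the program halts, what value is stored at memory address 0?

31

after li $t2, 2: $t2=2
after li $t5, 3: $t5=3
after li $t0, 0: $t0=0
after lw $t2, 0($t0): $t2=M[0]=20
after or $t2, $t2, 11: $t2=20|11=31
after lw $t2, 0($t0): $t2=M[0]=20
after xor $t2, $t2, 7: $t2=20^7=19
after or $t2, $t2, 6: $t2=19|6=23
after add $t0, $t0, 4: $t0=0+4=4
after sub $t5, $t5, 1: $t5=3-1=2
cmp $t5, 0  (cmp 2,0)
bgt L2: taken
after lw $t2, 0($t0): $t2=M[4]=1
after or $t2, $t2, 11: $t2=1|11=11
after lw $t2, 0($t0): $t2=M[4]=1
after xor $t2, $t2, 7: $t2=1^7=6
after or $t2, $t2, 6: $t2=6|6=6
after add $t0, $t0, 4: $t0=4+4=8
after sub $t5, $t5, 1: $t5=2-1=1
cmp $t5, 0  (cmp 1,0)
bgt L2: taken
after lw $t2, 0($t0): $t2=M[8]=24
after or $t2, $t2, 11: $t2=24|11=27
after lw $t2, 0($t0): $t2=M[8]=24
after xor $t2, $t2, 7: $t2=24^7=31
after or $t2, $t2, 6: $t2=31|6=31
after add $t0, $t0, 4: $t0=8+4=12
after sub $t5, $t5, 1: $t5=1-1=0
cmp $t5, 0  (cmp 0,0)
bgt L2: not taken
sw $t2, (0) → M[0]=31
halt.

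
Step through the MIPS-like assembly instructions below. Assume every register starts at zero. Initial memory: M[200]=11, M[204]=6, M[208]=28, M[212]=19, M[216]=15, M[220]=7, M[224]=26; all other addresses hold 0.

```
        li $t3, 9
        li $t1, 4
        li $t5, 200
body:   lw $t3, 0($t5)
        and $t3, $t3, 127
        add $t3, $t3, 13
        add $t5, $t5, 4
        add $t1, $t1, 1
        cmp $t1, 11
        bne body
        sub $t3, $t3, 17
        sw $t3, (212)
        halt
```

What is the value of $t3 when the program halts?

$t3=9
$t1=4
$t5=200
$t3=M[200]=11
$t3=11&127=11
$t3=11+13=24
$t5=200+4=204
$t1=4+1=5
cmp $t1, 11  (cmp 5,11)
bne body: taken
$t3=M[204]=6
$t3=6&127=6
$t3=6+13=19
$t5=204+4=208
$t1=5+1=6
cmp $t1, 11  (cmp 6,11)
bne body: taken
$t3=M[208]=28
$t3=28&127=28
$t3=28+13=41
$t5=208+4=212
$t1=6+1=7
cmp $t1, 11  (cmp 7,11)
bne body: taken
$t3=M[212]=19
$t3=19&127=19
$t3=19+13=32
$t5=212+4=216
$t1=7+1=8
cmp $t1, 11  (cmp 8,11)
bne body: taken
$t3=M[216]=15
$t3=15&127=15
$t3=15+13=28
$t5=216+4=220
$t1=8+1=9
cmp $t1, 11  (cmp 9,11)
bne body: taken
$t3=M[220]=7
$t3=7&127=7
$t3=7+13=20
$t5=220+4=224
$t1=9+1=10
cmp $t1, 11  (cmp 10,11)
bne body: taken
$t3=M[224]=26
$t3=26&127=26
$t3=26+13=39
$t5=224+4=228
$t1=10+1=11
cmp $t1, 11  (cmp 11,11)
bne body: not taken
$t3=39-17=22
sw $t3, (212) → M[212]=22
halt.

22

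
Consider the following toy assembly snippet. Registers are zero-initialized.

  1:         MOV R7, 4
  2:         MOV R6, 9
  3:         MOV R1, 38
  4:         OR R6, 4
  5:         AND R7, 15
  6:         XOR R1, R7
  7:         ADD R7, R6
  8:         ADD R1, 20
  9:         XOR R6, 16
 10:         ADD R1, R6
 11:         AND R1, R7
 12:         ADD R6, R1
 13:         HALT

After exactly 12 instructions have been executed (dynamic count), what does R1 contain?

MOV R7, 4 → R7=4
MOV R6, 9 → R6=9
MOV R1, 38 → R1=38
OR R6, 4 → R6=9|4=13
AND R7, 15 → R7=4&15=4
XOR R1, R7 → R1=38^4=34
ADD R7, R6 → R7=4+13=17
ADD R1, 20 → R1=34+20=54
XOR R6, 16 → R6=13^16=29
ADD R1, R6 → R1=54+29=83
AND R1, R7 → R1=83&17=17
ADD R6, R1 → R6=29+17=46
After step 12: R1 = 17.

17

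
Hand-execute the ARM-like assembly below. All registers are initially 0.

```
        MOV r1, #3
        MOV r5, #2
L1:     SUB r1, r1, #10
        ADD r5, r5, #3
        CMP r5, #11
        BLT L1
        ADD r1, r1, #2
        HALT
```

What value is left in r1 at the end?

-25

after MOV r1, #3: r1=3
after MOV r5, #2: r5=2
after SUB r1, r1, #10: r1=3-10=-7
after ADD r5, r5, #3: r5=2+3=5
CMP r5, #11  (cmp 5,11)
BLT L1: taken
after SUB r1, r1, #10: r1=(-7)-10=-17
after ADD r5, r5, #3: r5=5+3=8
CMP r5, #11  (cmp 8,11)
BLT L1: taken
after SUB r1, r1, #10: r1=(-17)-10=-27
after ADD r5, r5, #3: r5=8+3=11
CMP r5, #11  (cmp 11,11)
BLT L1: not taken
after ADD r1, r1, #2: r1=(-27)+2=-25
halt.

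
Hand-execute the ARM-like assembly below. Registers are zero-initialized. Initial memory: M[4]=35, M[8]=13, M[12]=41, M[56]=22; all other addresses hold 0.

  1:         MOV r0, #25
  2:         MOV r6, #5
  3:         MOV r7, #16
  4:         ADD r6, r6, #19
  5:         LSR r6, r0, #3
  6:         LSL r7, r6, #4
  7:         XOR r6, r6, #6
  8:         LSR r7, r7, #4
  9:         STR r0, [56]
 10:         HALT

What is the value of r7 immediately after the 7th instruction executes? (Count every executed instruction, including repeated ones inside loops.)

r0=25
r6=5
r7=16
r6=5+19=24
r6=25>>3=3
r7=3<<4=48
r6=3^6=5
After step 7: r7 = 48.

48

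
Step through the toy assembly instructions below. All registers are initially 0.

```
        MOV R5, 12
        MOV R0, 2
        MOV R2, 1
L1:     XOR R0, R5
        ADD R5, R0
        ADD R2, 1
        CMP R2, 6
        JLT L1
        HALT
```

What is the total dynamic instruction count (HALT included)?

29

R5=12
R0=2
R2=1
R0=2^12=14
R5=12+14=26
R2=1+1=2
CMP R2, 6  (cmp 2,6)
JLT L1: taken
R0=14^26=20
R5=26+20=46
R2=2+1=3
CMP R2, 6  (cmp 3,6)
JLT L1: taken
R0=20^46=58
R5=46+58=104
R2=3+1=4
CMP R2, 6  (cmp 4,6)
JLT L1: taken
R0=58^104=82
R5=104+82=186
R2=4+1=5
CMP R2, 6  (cmp 5,6)
JLT L1: taken
R0=82^186=232
R5=186+232=418
R2=5+1=6
CMP R2, 6  (cmp 6,6)
JLT L1: not taken
halt.
Total executed instructions: 29.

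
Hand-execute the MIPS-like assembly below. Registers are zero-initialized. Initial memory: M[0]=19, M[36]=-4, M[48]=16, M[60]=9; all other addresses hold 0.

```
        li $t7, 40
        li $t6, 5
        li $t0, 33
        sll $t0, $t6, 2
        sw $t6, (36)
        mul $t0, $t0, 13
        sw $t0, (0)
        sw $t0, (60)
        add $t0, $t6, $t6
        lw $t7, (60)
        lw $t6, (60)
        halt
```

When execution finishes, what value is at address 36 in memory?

5

li $t7, 40 → $t7=40
li $t6, 5 → $t6=5
li $t0, 33 → $t0=33
sll $t0, $t6, 2 → $t0=5<<2=20
sw $t6, (36) → M[36]=5
mul $t0, $t0, 13 → $t0=20*13=260
sw $t0, (0) → M[0]=260
sw $t0, (60) → M[60]=260
add $t0, $t6, $t6 → $t0=5+5=10
lw $t7, (60) → $t7=M[60]=260
lw $t6, (60) → $t6=M[60]=260
halt.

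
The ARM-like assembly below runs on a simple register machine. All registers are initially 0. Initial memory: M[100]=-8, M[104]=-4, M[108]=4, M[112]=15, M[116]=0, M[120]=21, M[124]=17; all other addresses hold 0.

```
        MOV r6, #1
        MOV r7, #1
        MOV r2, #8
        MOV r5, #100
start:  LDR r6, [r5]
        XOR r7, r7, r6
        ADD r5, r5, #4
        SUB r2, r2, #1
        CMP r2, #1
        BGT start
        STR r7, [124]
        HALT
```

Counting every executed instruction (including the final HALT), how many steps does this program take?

48

r6=1
r7=1
r2=8
r5=100
r6=M[100]=-8
r7=1^(-8)=-7
r5=100+4=104
r2=8-1=7
CMP r2, #1  (cmp 7,1)
BGT start: taken
r6=M[104]=-4
r7=(-7)^(-4)=5
r5=104+4=108
r2=7-1=6
CMP r2, #1  (cmp 6,1)
BGT start: taken
r6=M[108]=4
r7=5^4=1
r5=108+4=112
r2=6-1=5
CMP r2, #1  (cmp 5,1)
BGT start: taken
r6=M[112]=15
r7=1^15=14
r5=112+4=116
r2=5-1=4
CMP r2, #1  (cmp 4,1)
BGT start: taken
r6=M[116]=0
r7=14^0=14
r5=116+4=120
r2=4-1=3
CMP r2, #1  (cmp 3,1)
BGT start: taken
r6=M[120]=21
r7=14^21=27
r5=120+4=124
r2=3-1=2
CMP r2, #1  (cmp 2,1)
BGT start: taken
r6=M[124]=17
r7=27^17=10
r5=124+4=128
r2=2-1=1
CMP r2, #1  (cmp 1,1)
BGT start: not taken
STR r7, [124] → M[124]=10
halt.
Total executed instructions: 48.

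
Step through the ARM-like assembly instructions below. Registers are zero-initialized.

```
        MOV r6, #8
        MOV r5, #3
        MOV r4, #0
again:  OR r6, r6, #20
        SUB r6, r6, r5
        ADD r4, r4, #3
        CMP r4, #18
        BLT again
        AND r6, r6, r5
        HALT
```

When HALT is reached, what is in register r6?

2

r6=8
r5=3
r4=0
r6=8|20=28
r6=28-3=25
r4=0+3=3
CMP r4, #18  (cmp 3,18)
BLT again: taken
r6=25|20=29
r6=29-3=26
r4=3+3=6
CMP r4, #18  (cmp 6,18)
BLT again: taken
r6=26|20=30
r6=30-3=27
r4=6+3=9
CMP r4, #18  (cmp 9,18)
BLT again: taken
r6=27|20=31
r6=31-3=28
r4=9+3=12
CMP r4, #18  (cmp 12,18)
BLT again: taken
r6=28|20=28
r6=28-3=25
r4=12+3=15
CMP r4, #18  (cmp 15,18)
BLT again: taken
r6=25|20=29
r6=29-3=26
r4=15+3=18
CMP r4, #18  (cmp 18,18)
BLT again: not taken
r6=26&3=2
halt.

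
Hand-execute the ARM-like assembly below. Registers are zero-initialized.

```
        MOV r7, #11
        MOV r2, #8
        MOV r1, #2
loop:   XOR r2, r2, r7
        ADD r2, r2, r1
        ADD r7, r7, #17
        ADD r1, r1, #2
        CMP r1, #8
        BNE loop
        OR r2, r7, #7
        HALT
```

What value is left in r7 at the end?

r7=11
r2=8
r1=2
r2=8^11=3
r2=3+2=5
r7=11+17=28
r1=2+2=4
CMP r1, #8  (cmp 4,8)
BNE loop: taken
r2=5^28=25
r2=25+4=29
r7=28+17=45
r1=4+2=6
CMP r1, #8  (cmp 6,8)
BNE loop: taken
r2=29^45=48
r2=48+6=54
r7=45+17=62
r1=6+2=8
CMP r1, #8  (cmp 8,8)
BNE loop: not taken
r2=62|7=63
halt.

62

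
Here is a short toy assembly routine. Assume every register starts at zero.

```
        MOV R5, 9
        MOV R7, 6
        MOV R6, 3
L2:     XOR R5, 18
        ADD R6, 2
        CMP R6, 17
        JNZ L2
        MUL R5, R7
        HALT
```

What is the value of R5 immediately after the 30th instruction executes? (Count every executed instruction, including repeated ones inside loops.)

27

R5=9
R7=6
R6=3
R5=9^18=27
R6=3+2=5
CMP R6, 17  (cmp 5,17)
JNZ L2: taken
R5=27^18=9
R6=5+2=7
CMP R6, 17  (cmp 7,17)
JNZ L2: taken
R5=9^18=27
R6=7+2=9
CMP R6, 17  (cmp 9,17)
JNZ L2: taken
R5=27^18=9
R6=9+2=11
CMP R6, 17  (cmp 11,17)
JNZ L2: taken
R5=9^18=27
R6=11+2=13
CMP R6, 17  (cmp 13,17)
JNZ L2: taken
R5=27^18=9
R6=13+2=15
CMP R6, 17  (cmp 15,17)
JNZ L2: taken
R5=9^18=27
R6=15+2=17
CMP R6, 17  (cmp 17,17)
After step 30: R5 = 27.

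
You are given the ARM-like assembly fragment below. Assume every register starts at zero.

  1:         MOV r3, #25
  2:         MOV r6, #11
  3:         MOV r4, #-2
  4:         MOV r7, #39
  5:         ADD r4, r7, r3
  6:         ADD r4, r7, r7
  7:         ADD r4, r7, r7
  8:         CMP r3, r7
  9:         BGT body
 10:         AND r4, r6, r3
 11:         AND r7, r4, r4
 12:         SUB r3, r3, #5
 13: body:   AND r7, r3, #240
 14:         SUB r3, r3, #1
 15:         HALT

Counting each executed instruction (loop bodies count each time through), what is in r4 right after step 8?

MOV r3, #25 → r3=25
MOV r6, #11 → r6=11
MOV r4, #-2 → r4=-2
MOV r7, #39 → r7=39
ADD r4, r7, r3 → r4=39+25=64
ADD r4, r7, r7 → r4=39+39=78
ADD r4, r7, r7 → r4=39+39=78
CMP r3, r7  (cmp 25,39)
After step 8: r4 = 78.

78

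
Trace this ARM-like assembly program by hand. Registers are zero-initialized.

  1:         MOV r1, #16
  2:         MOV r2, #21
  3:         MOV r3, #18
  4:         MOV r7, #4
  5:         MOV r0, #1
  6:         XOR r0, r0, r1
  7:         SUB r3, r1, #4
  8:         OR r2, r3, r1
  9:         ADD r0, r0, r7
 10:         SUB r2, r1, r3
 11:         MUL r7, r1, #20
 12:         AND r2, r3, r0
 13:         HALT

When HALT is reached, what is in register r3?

after MOV r1, #16: r1=16
after MOV r2, #21: r2=21
after MOV r3, #18: r3=18
after MOV r7, #4: r7=4
after MOV r0, #1: r0=1
after XOR r0, r0, r1: r0=1^16=17
after SUB r3, r1, #4: r3=16-4=12
after OR r2, r3, r1: r2=12|16=28
after ADD r0, r0, r7: r0=17+4=21
after SUB r2, r1, r3: r2=16-12=4
after MUL r7, r1, #20: r7=16*20=320
after AND r2, r3, r0: r2=12&21=4
halt.

12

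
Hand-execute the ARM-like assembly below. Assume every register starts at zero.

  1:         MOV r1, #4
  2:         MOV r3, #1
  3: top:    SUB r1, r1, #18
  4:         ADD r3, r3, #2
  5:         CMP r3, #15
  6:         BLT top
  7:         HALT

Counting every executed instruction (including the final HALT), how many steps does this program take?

31

after MOV r1, #4: r1=4
after MOV r3, #1: r3=1
after SUB r1, r1, #18: r1=4-18=-14
after ADD r3, r3, #2: r3=1+2=3
CMP r3, #15  (cmp 3,15)
BLT top: taken
after SUB r1, r1, #18: r1=(-14)-18=-32
after ADD r3, r3, #2: r3=3+2=5
CMP r3, #15  (cmp 5,15)
BLT top: taken
after SUB r1, r1, #18: r1=(-32)-18=-50
after ADD r3, r3, #2: r3=5+2=7
CMP r3, #15  (cmp 7,15)
BLT top: taken
after SUB r1, r1, #18: r1=(-50)-18=-68
after ADD r3, r3, #2: r3=7+2=9
CMP r3, #15  (cmp 9,15)
BLT top: taken
after SUB r1, r1, #18: r1=(-68)-18=-86
after ADD r3, r3, #2: r3=9+2=11
CMP r3, #15  (cmp 11,15)
BLT top: taken
after SUB r1, r1, #18: r1=(-86)-18=-104
after ADD r3, r3, #2: r3=11+2=13
CMP r3, #15  (cmp 13,15)
BLT top: taken
after SUB r1, r1, #18: r1=(-104)-18=-122
after ADD r3, r3, #2: r3=13+2=15
CMP r3, #15  (cmp 15,15)
BLT top: not taken
halt.
Total executed instructions: 31.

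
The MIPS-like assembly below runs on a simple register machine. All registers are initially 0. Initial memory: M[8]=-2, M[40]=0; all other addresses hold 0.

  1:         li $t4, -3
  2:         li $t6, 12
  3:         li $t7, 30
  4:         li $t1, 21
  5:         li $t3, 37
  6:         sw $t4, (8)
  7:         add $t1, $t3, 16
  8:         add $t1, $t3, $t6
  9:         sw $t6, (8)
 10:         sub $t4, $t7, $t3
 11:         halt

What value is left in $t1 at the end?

li $t4, -3 → $t4=-3
li $t6, 12 → $t6=12
li $t7, 30 → $t7=30
li $t1, 21 → $t1=21
li $t3, 37 → $t3=37
sw $t4, (8) → M[8]=-3
add $t1, $t3, 16 → $t1=37+16=53
add $t1, $t3, $t6 → $t1=37+12=49
sw $t6, (8) → M[8]=12
sub $t4, $t7, $t3 → $t4=30-37=-7
halt.

49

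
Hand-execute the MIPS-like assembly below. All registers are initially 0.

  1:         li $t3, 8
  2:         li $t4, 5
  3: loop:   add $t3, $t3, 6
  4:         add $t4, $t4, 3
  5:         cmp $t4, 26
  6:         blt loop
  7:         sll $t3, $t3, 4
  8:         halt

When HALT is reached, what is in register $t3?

800

$t3=8
$t4=5
$t3=8+6=14
$t4=5+3=8
cmp $t4, 26  (cmp 8,26)
blt loop: taken
$t3=14+6=20
$t4=8+3=11
cmp $t4, 26  (cmp 11,26)
blt loop: taken
$t3=20+6=26
$t4=11+3=14
cmp $t4, 26  (cmp 14,26)
blt loop: taken
$t3=26+6=32
$t4=14+3=17
cmp $t4, 26  (cmp 17,26)
blt loop: taken
$t3=32+6=38
$t4=17+3=20
cmp $t4, 26  (cmp 20,26)
blt loop: taken
$t3=38+6=44
$t4=20+3=23
cmp $t4, 26  (cmp 23,26)
blt loop: taken
$t3=44+6=50
$t4=23+3=26
cmp $t4, 26  (cmp 26,26)
blt loop: not taken
$t3=50<<4=800
halt.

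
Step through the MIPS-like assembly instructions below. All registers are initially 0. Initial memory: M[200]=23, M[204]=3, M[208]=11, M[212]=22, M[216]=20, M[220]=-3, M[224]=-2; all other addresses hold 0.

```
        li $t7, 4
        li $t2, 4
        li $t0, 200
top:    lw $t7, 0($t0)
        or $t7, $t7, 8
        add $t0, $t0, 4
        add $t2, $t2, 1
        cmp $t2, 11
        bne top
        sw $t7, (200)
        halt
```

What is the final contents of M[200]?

-2

$t7=4
$t2=4
$t0=200
$t7=M[200]=23
$t7=23|8=31
$t0=200+4=204
$t2=4+1=5
cmp $t2, 11  (cmp 5,11)
bne top: taken
$t7=M[204]=3
$t7=3|8=11
$t0=204+4=208
$t2=5+1=6
cmp $t2, 11  (cmp 6,11)
bne top: taken
$t7=M[208]=11
$t7=11|8=11
$t0=208+4=212
$t2=6+1=7
cmp $t2, 11  (cmp 7,11)
bne top: taken
$t7=M[212]=22
$t7=22|8=30
$t0=212+4=216
$t2=7+1=8
cmp $t2, 11  (cmp 8,11)
bne top: taken
$t7=M[216]=20
$t7=20|8=28
$t0=216+4=220
$t2=8+1=9
cmp $t2, 11  (cmp 9,11)
bne top: taken
$t7=M[220]=-3
$t7=(-3)|8=-3
$t0=220+4=224
$t2=9+1=10
cmp $t2, 11  (cmp 10,11)
bne top: taken
$t7=M[224]=-2
$t7=(-2)|8=-2
$t0=224+4=228
$t2=10+1=11
cmp $t2, 11  (cmp 11,11)
bne top: not taken
sw $t7, (200) → M[200]=-2
halt.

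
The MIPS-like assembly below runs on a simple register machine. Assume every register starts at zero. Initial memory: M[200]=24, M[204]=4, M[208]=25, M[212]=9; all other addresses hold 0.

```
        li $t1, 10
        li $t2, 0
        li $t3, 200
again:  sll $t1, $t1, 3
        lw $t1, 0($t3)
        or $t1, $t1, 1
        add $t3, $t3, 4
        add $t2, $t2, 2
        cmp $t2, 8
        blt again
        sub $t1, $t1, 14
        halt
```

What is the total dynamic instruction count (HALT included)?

33

after li $t1, 10: $t1=10
after li $t2, 0: $t2=0
after li $t3, 200: $t3=200
after sll $t1, $t1, 3: $t1=10<<3=80
after lw $t1, 0($t3): $t1=M[200]=24
after or $t1, $t1, 1: $t1=24|1=25
after add $t3, $t3, 4: $t3=200+4=204
after add $t2, $t2, 2: $t2=0+2=2
cmp $t2, 8  (cmp 2,8)
blt again: taken
after sll $t1, $t1, 3: $t1=25<<3=200
after lw $t1, 0($t3): $t1=M[204]=4
after or $t1, $t1, 1: $t1=4|1=5
after add $t3, $t3, 4: $t3=204+4=208
after add $t2, $t2, 2: $t2=2+2=4
cmp $t2, 8  (cmp 4,8)
blt again: taken
after sll $t1, $t1, 3: $t1=5<<3=40
after lw $t1, 0($t3): $t1=M[208]=25
after or $t1, $t1, 1: $t1=25|1=25
after add $t3, $t3, 4: $t3=208+4=212
after add $t2, $t2, 2: $t2=4+2=6
cmp $t2, 8  (cmp 6,8)
blt again: taken
after sll $t1, $t1, 3: $t1=25<<3=200
after lw $t1, 0($t3): $t1=M[212]=9
after or $t1, $t1, 1: $t1=9|1=9
after add $t3, $t3, 4: $t3=212+4=216
after add $t2, $t2, 2: $t2=6+2=8
cmp $t2, 8  (cmp 8,8)
blt again: not taken
after sub $t1, $t1, 14: $t1=9-14=-5
halt.
Total executed instructions: 33.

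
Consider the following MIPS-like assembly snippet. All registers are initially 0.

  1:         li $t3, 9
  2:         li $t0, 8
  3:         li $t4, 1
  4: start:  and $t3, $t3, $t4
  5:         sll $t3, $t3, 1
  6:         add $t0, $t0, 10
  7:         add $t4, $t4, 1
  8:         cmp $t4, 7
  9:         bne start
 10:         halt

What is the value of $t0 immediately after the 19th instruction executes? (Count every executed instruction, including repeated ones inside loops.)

38

after li $t3, 9: $t3=9
after li $t0, 8: $t0=8
after li $t4, 1: $t4=1
after and $t3, $t3, $t4: $t3=9&1=1
after sll $t3, $t3, 1: $t3=1<<1=2
after add $t0, $t0, 10: $t0=8+10=18
after add $t4, $t4, 1: $t4=1+1=2
cmp $t4, 7  (cmp 2,7)
bne start: taken
after and $t3, $t3, $t4: $t3=2&2=2
after sll $t3, $t3, 1: $t3=2<<1=4
after add $t0, $t0, 10: $t0=18+10=28
after add $t4, $t4, 1: $t4=2+1=3
cmp $t4, 7  (cmp 3,7)
bne start: taken
after and $t3, $t3, $t4: $t3=4&3=0
after sll $t3, $t3, 1: $t3=0<<1=0
after add $t0, $t0, 10: $t0=28+10=38
after add $t4, $t4, 1: $t4=3+1=4
After step 19: $t0 = 38.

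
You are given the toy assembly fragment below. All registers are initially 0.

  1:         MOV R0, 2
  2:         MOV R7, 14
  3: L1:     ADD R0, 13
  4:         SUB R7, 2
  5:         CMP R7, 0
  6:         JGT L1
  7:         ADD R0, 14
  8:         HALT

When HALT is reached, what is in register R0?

107

MOV R0, 2 → R0=2
MOV R7, 14 → R7=14
ADD R0, 13 → R0=2+13=15
SUB R7, 2 → R7=14-2=12
CMP R7, 0  (cmp 12,0)
JGT L1: taken
ADD R0, 13 → R0=15+13=28
SUB R7, 2 → R7=12-2=10
CMP R7, 0  (cmp 10,0)
JGT L1: taken
ADD R0, 13 → R0=28+13=41
SUB R7, 2 → R7=10-2=8
CMP R7, 0  (cmp 8,0)
JGT L1: taken
ADD R0, 13 → R0=41+13=54
SUB R7, 2 → R7=8-2=6
CMP R7, 0  (cmp 6,0)
JGT L1: taken
ADD R0, 13 → R0=54+13=67
SUB R7, 2 → R7=6-2=4
CMP R7, 0  (cmp 4,0)
JGT L1: taken
ADD R0, 13 → R0=67+13=80
SUB R7, 2 → R7=4-2=2
CMP R7, 0  (cmp 2,0)
JGT L1: taken
ADD R0, 13 → R0=80+13=93
SUB R7, 2 → R7=2-2=0
CMP R7, 0  (cmp 0,0)
JGT L1: not taken
ADD R0, 14 → R0=93+14=107
halt.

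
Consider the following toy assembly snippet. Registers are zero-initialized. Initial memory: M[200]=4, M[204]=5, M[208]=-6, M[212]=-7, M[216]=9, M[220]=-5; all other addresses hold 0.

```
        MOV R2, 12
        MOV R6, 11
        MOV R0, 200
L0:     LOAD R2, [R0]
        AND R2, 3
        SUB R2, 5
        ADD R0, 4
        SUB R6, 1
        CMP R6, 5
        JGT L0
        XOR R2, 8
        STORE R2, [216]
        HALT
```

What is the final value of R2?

-10

after MOV R2, 12: R2=12
after MOV R6, 11: R6=11
after MOV R0, 200: R0=200
after LOAD R2, [R0]: R2=M[200]=4
after AND R2, 3: R2=4&3=0
after SUB R2, 5: R2=0-5=-5
after ADD R0, 4: R0=200+4=204
after SUB R6, 1: R6=11-1=10
CMP R6, 5  (cmp 10,5)
JGT L0: taken
after LOAD R2, [R0]: R2=M[204]=5
after AND R2, 3: R2=5&3=1
after SUB R2, 5: R2=1-5=-4
after ADD R0, 4: R0=204+4=208
after SUB R6, 1: R6=10-1=9
CMP R6, 5  (cmp 9,5)
JGT L0: taken
after LOAD R2, [R0]: R2=M[208]=-6
after AND R2, 3: R2=(-6)&3=2
after SUB R2, 5: R2=2-5=-3
after ADD R0, 4: R0=208+4=212
after SUB R6, 1: R6=9-1=8
CMP R6, 5  (cmp 8,5)
JGT L0: taken
after LOAD R2, [R0]: R2=M[212]=-7
after AND R2, 3: R2=(-7)&3=1
after SUB R2, 5: R2=1-5=-4
after ADD R0, 4: R0=212+4=216
after SUB R6, 1: R6=8-1=7
CMP R6, 5  (cmp 7,5)
JGT L0: taken
after LOAD R2, [R0]: R2=M[216]=9
after AND R2, 3: R2=9&3=1
after SUB R2, 5: R2=1-5=-4
after ADD R0, 4: R0=216+4=220
after SUB R6, 1: R6=7-1=6
CMP R6, 5  (cmp 6,5)
JGT L0: taken
after LOAD R2, [R0]: R2=M[220]=-5
after AND R2, 3: R2=(-5)&3=3
after SUB R2, 5: R2=3-5=-2
after ADD R0, 4: R0=220+4=224
after SUB R6, 1: R6=6-1=5
CMP R6, 5  (cmp 5,5)
JGT L0: not taken
after XOR R2, 8: R2=(-2)^8=-10
STORE R2, [216] → M[216]=-10
halt.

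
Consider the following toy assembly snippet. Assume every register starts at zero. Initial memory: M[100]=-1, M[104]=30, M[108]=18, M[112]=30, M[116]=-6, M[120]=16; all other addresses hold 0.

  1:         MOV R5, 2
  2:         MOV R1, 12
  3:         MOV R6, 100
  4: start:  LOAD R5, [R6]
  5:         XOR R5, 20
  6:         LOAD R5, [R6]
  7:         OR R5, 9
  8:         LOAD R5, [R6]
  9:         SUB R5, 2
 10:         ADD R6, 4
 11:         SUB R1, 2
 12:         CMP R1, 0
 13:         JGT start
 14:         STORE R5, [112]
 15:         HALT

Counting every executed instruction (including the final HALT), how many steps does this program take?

R5=2
R1=12
R6=100
R5=M[100]=-1
R5=(-1)^20=-21
R5=M[100]=-1
R5=(-1)|9=-1
R5=M[100]=-1
R5=(-1)-2=-3
R6=100+4=104
R1=12-2=10
CMP R1, 0  (cmp 10,0)
JGT start: taken
R5=M[104]=30
R5=30^20=10
R5=M[104]=30
R5=30|9=31
R5=M[104]=30
R5=30-2=28
R6=104+4=108
R1=10-2=8
CMP R1, 0  (cmp 8,0)
JGT start: taken
R5=M[108]=18
R5=18^20=6
R5=M[108]=18
R5=18|9=27
R5=M[108]=18
R5=18-2=16
R6=108+4=112
R1=8-2=6
CMP R1, 0  (cmp 6,0)
JGT start: taken
R5=M[112]=30
R5=30^20=10
R5=M[112]=30
R5=30|9=31
R5=M[112]=30
R5=30-2=28
R6=112+4=116
R1=6-2=4
CMP R1, 0  (cmp 4,0)
JGT start: taken
R5=M[116]=-6
R5=(-6)^20=-18
R5=M[116]=-6
R5=(-6)|9=-5
R5=M[116]=-6
R5=(-6)-2=-8
R6=116+4=120
R1=4-2=2
CMP R1, 0  (cmp 2,0)
JGT start: taken
R5=M[120]=16
R5=16^20=4
R5=M[120]=16
R5=16|9=25
R5=M[120]=16
R5=16-2=14
R6=120+4=124
R1=2-2=0
CMP R1, 0  (cmp 0,0)
JGT start: not taken
STORE R5, [112] → M[112]=14
halt.
Total executed instructions: 65.

65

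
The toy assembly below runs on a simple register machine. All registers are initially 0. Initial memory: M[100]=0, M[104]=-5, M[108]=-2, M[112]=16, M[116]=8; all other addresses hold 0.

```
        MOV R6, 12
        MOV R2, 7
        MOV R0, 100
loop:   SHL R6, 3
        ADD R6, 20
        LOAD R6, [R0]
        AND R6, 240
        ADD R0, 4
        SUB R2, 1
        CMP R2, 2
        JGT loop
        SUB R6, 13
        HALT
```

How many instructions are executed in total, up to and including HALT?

45

R6=12
R2=7
R0=100
R6=12<<3=96
R6=96+20=116
R6=M[100]=0
R6=0&240=0
R0=100+4=104
R2=7-1=6
CMP R2, 2  (cmp 6,2)
JGT loop: taken
R6=0<<3=0
R6=0+20=20
R6=M[104]=-5
R6=(-5)&240=240
R0=104+4=108
R2=6-1=5
CMP R2, 2  (cmp 5,2)
JGT loop: taken
R6=240<<3=1920
R6=1920+20=1940
R6=M[108]=-2
R6=(-2)&240=240
R0=108+4=112
R2=5-1=4
CMP R2, 2  (cmp 4,2)
JGT loop: taken
R6=240<<3=1920
R6=1920+20=1940
R6=M[112]=16
R6=16&240=16
R0=112+4=116
R2=4-1=3
CMP R2, 2  (cmp 3,2)
JGT loop: taken
R6=16<<3=128
R6=128+20=148
R6=M[116]=8
R6=8&240=0
R0=116+4=120
R2=3-1=2
CMP R2, 2  (cmp 2,2)
JGT loop: not taken
R6=0-13=-13
halt.
Total executed instructions: 45.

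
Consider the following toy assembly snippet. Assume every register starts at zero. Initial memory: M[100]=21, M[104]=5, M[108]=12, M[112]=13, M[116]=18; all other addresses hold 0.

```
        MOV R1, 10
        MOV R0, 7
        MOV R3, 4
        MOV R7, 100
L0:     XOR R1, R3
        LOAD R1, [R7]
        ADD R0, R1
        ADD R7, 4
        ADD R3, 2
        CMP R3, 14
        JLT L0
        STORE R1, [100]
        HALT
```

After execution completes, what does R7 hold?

120

R1=10
R0=7
R3=4
R7=100
R1=10^4=14
R1=M[100]=21
R0=7+21=28
R7=100+4=104
R3=4+2=6
CMP R3, 14  (cmp 6,14)
JLT L0: taken
R1=21^6=19
R1=M[104]=5
R0=28+5=33
R7=104+4=108
R3=6+2=8
CMP R3, 14  (cmp 8,14)
JLT L0: taken
R1=5^8=13
R1=M[108]=12
R0=33+12=45
R7=108+4=112
R3=8+2=10
CMP R3, 14  (cmp 10,14)
JLT L0: taken
R1=12^10=6
R1=M[112]=13
R0=45+13=58
R7=112+4=116
R3=10+2=12
CMP R3, 14  (cmp 12,14)
JLT L0: taken
R1=13^12=1
R1=M[116]=18
R0=58+18=76
R7=116+4=120
R3=12+2=14
CMP R3, 14  (cmp 14,14)
JLT L0: not taken
STORE R1, [100] → M[100]=18
halt.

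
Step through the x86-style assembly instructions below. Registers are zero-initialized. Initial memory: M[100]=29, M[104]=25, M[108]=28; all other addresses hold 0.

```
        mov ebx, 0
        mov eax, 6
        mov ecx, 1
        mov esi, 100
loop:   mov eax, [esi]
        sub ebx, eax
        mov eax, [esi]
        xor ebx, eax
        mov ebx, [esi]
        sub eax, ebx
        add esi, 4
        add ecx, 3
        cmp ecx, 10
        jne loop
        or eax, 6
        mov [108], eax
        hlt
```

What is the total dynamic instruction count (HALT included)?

37

mov ebx, 0 → ebx=0
mov eax, 6 → eax=6
mov ecx, 1 → ecx=1
mov esi, 100 → esi=100
mov eax, [esi] → eax=M[100]=29
sub ebx, eax → ebx=0-29=-29
mov eax, [esi] → eax=M[100]=29
xor ebx, eax → ebx=(-29)^29=-2
mov ebx, [esi] → ebx=M[100]=29
sub eax, ebx → eax=29-29=0
add esi, 4 → esi=100+4=104
add ecx, 3 → ecx=1+3=4
cmp ecx, 10  (cmp 4,10)
jne loop: taken
mov eax, [esi] → eax=M[104]=25
sub ebx, eax → ebx=29-25=4
mov eax, [esi] → eax=M[104]=25
xor ebx, eax → ebx=4^25=29
mov ebx, [esi] → ebx=M[104]=25
sub eax, ebx → eax=25-25=0
add esi, 4 → esi=104+4=108
add ecx, 3 → ecx=4+3=7
cmp ecx, 10  (cmp 7,10)
jne loop: taken
mov eax, [esi] → eax=M[108]=28
sub ebx, eax → ebx=25-28=-3
mov eax, [esi] → eax=M[108]=28
xor ebx, eax → ebx=(-3)^28=-31
mov ebx, [esi] → ebx=M[108]=28
sub eax, ebx → eax=28-28=0
add esi, 4 → esi=108+4=112
add ecx, 3 → ecx=7+3=10
cmp ecx, 10  (cmp 10,10)
jne loop: not taken
or eax, 6 → eax=0|6=6
mov [108], eax → M[108]=6
halt.
Total executed instructions: 37.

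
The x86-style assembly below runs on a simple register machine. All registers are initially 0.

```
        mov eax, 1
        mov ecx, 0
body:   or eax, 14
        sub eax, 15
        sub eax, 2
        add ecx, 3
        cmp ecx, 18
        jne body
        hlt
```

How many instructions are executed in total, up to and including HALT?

39

after mov eax, 1: eax=1
after mov ecx, 0: ecx=0
after or eax, 14: eax=1|14=15
after sub eax, 15: eax=15-15=0
after sub eax, 2: eax=0-2=-2
after add ecx, 3: ecx=0+3=3
cmp ecx, 18  (cmp 3,18)
jne body: taken
after or eax, 14: eax=(-2)|14=-2
after sub eax, 15: eax=(-2)-15=-17
after sub eax, 2: eax=(-17)-2=-19
after add ecx, 3: ecx=3+3=6
cmp ecx, 18  (cmp 6,18)
jne body: taken
after or eax, 14: eax=(-19)|14=-17
after sub eax, 15: eax=(-17)-15=-32
after sub eax, 2: eax=(-32)-2=-34
after add ecx, 3: ecx=6+3=9
cmp ecx, 18  (cmp 9,18)
jne body: taken
after or eax, 14: eax=(-34)|14=-34
after sub eax, 15: eax=(-34)-15=-49
after sub eax, 2: eax=(-49)-2=-51
after add ecx, 3: ecx=9+3=12
cmp ecx, 18  (cmp 12,18)
jne body: taken
after or eax, 14: eax=(-51)|14=-49
after sub eax, 15: eax=(-49)-15=-64
after sub eax, 2: eax=(-64)-2=-66
after add ecx, 3: ecx=12+3=15
cmp ecx, 18  (cmp 15,18)
jne body: taken
after or eax, 14: eax=(-66)|14=-66
after sub eax, 15: eax=(-66)-15=-81
after sub eax, 2: eax=(-81)-2=-83
after add ecx, 3: ecx=15+3=18
cmp ecx, 18  (cmp 18,18)
jne body: not taken
halt.
Total executed instructions: 39.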